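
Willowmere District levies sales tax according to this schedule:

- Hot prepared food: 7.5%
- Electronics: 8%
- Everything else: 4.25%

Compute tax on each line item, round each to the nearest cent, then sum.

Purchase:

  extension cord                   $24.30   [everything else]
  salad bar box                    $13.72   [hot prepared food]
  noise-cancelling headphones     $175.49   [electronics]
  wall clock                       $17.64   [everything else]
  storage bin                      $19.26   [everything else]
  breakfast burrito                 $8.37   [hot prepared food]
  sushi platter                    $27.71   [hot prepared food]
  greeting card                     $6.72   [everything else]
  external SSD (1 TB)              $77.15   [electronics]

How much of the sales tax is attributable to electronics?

Noise-cancelling headphones $175.49: electronics → 8% → $14.04
External SSD (1 TB) $77.15: electronics → 8% → $6.17
Tax on electronics = $14.04 + $6.17 = $20.21

$20.21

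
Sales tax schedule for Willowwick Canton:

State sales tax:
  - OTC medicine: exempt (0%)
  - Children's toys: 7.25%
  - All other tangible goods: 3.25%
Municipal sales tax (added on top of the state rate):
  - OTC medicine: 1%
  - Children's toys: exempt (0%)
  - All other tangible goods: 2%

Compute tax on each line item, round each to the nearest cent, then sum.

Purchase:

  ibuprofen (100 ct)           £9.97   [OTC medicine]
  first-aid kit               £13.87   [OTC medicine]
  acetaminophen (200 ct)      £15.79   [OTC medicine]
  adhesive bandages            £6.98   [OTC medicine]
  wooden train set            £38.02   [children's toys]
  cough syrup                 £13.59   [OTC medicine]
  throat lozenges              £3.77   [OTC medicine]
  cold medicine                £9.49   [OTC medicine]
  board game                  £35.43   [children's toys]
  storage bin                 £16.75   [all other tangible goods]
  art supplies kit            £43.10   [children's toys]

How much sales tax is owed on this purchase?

Ibuprofen (100 ct) £9.97: OTC medicine → 0% + 1% municipal = 1% → £0.10
First-aid kit £13.87: OTC medicine → 0% + 1% municipal = 1% → £0.14
Acetaminophen (200 ct) £15.79: OTC medicine → 0% + 1% municipal = 1% → £0.16
Adhesive bandages £6.98: OTC medicine → 0% + 1% municipal = 1% → £0.07
Wooden train set £38.02: children's toys → 7.25% + 0% municipal = 7.25% → £2.76
Cough syrup £13.59: OTC medicine → 0% + 1% municipal = 1% → £0.14
Throat lozenges £3.77: OTC medicine → 0% + 1% municipal = 1% → £0.04
Cold medicine £9.49: OTC medicine → 0% + 1% municipal = 1% → £0.09
Board game £35.43: children's toys → 7.25% + 0% municipal = 7.25% → £2.57
Storage bin £16.75: all other tangible goods → 3.25% + 2% municipal = 5.25% → £0.88
Art supplies kit £43.10: children's toys → 7.25% + 0% municipal = 7.25% → £3.12
Total tax = £0.10 + £0.14 + £0.16 + £0.07 + £2.76 + £0.14 + £0.04 + £0.09 + £2.57 + £0.88 + £3.12 = £10.07

£10.07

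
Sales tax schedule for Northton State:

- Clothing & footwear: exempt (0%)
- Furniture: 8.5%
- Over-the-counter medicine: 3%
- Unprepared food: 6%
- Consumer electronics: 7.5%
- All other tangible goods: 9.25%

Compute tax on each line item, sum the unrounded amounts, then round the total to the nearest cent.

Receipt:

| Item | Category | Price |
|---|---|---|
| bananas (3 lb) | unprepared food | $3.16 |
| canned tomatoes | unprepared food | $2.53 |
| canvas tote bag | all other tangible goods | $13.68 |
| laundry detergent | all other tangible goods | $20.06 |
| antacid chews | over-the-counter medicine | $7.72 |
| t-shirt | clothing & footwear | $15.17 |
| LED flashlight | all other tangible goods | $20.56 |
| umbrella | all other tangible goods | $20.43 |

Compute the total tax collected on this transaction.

Bananas (3 lb) $3.16: unprepared food → 6% → $0.1896
Canned tomatoes $2.53: unprepared food → 6% → $0.1518
Canvas tote bag $13.68: all other tangible goods → 9.25% → $1.2654
Laundry detergent $20.06: all other tangible goods → 9.25% → $1.85555
Antacid chews $7.72: over-the-counter medicine → 3% → $0.2316
T-shirt $15.17: clothing & footwear → 0% → $0.00
LED flashlight $20.56: all other tangible goods → 9.25% → $1.9018
Umbrella $20.43: all other tangible goods → 9.25% → $1.889775
Unrounded tax sum = $7.485525 → $7.49

$7.49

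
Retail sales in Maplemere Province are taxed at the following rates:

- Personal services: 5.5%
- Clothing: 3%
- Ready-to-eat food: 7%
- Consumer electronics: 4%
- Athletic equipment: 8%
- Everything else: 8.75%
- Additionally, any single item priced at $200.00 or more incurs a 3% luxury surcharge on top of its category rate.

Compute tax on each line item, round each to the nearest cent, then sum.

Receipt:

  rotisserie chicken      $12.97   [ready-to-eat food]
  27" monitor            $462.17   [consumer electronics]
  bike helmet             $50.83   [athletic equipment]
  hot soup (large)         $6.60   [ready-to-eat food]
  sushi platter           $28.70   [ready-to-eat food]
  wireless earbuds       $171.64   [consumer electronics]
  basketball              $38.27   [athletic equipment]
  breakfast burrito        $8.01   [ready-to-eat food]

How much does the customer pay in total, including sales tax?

$829.48

Rotisserie chicken $12.97: ready-to-eat food → 7% → $0.91
27" monitor $462.17: consumer electronics → 4% + 3% surcharge = 7% → $32.35
Bike helmet $50.83: athletic equipment → 8% → $4.07
Hot soup (large) $6.60: ready-to-eat food → 7% → $0.46
Sushi platter $28.70: ready-to-eat food → 7% → $2.01
Wireless earbuds $171.64: consumer electronics → 4% → $6.87
Basketball $38.27: athletic equipment → 8% → $3.06
Breakfast burrito $8.01: ready-to-eat food → 7% → $0.56
Subtotal = $779.19; tax = $50.29; total due = $829.48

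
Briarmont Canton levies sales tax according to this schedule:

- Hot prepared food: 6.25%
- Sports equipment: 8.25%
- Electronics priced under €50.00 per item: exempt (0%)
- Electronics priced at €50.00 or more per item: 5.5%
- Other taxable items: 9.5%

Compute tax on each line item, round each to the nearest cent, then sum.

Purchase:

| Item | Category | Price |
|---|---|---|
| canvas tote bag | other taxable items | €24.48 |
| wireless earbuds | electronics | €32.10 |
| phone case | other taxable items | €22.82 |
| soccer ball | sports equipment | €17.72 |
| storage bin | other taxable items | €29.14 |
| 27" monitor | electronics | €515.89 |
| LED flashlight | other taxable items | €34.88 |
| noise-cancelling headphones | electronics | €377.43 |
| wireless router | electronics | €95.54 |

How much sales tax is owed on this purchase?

€66.42

Canvas tote bag €24.48: other taxable items → 9.5% → €2.33
Wireless earbuds €32.10: electronics, under €50.00 → 0% → €0.00
Phone case €22.82: other taxable items → 9.5% → €2.17
Soccer ball €17.72: sports equipment → 8.25% → €1.46
Storage bin €29.14: other taxable items → 9.5% → €2.77
27" monitor €515.89: electronics, €50.00 or more → 5.5% → €28.37
LED flashlight €34.88: other taxable items → 9.5% → €3.31
Noise-cancelling headphones €377.43: electronics, €50.00 or more → 5.5% → €20.76
Wireless router €95.54: electronics, €50.00 or more → 5.5% → €5.25
Total tax = €2.33 + €2.17 + €1.46 + €2.77 + €28.37 + €3.31 + €20.76 + €5.25 = €66.42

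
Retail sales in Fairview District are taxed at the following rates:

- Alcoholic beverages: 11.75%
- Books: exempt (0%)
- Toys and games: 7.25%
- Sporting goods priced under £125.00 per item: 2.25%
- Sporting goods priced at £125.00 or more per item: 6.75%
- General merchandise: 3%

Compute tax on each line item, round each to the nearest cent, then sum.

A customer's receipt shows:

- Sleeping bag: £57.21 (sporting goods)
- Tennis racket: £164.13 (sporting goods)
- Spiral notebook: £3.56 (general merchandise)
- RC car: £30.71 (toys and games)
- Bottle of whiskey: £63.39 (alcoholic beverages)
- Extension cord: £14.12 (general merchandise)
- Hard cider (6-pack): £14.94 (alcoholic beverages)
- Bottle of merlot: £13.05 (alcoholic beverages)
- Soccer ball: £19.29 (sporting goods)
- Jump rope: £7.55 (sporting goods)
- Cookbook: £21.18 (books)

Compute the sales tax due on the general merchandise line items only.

Spiral notebook £3.56: general merchandise → 3% → £0.11
Extension cord £14.12: general merchandise → 3% → £0.42
Tax on general merchandise = £0.11 + £0.42 = £0.53

£0.53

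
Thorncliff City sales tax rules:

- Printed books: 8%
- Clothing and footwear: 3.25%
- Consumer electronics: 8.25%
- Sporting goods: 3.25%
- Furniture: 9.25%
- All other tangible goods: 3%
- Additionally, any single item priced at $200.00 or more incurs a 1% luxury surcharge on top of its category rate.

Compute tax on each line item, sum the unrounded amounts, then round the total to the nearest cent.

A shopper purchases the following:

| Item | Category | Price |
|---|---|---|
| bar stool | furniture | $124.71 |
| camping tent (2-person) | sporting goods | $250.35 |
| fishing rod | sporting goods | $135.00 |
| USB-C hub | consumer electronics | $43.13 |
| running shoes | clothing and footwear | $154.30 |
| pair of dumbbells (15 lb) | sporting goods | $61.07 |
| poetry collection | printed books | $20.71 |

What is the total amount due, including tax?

$828.05

Bar stool $124.71: furniture → 9.25% → $11.535675
Camping tent (2-person) $250.35: sporting goods → 3.25% + 1% surcharge = 4.25% → $10.639875
Fishing rod $135.00: sporting goods → 3.25% → $4.3875
USB-C hub $43.13: consumer electronics → 8.25% → $3.558225
Running shoes $154.30: clothing and footwear → 3.25% → $5.01475
Pair of dumbbells (15 lb) $61.07: sporting goods → 3.25% → $1.984775
Poetry collection $20.71: printed books → 8% → $1.6568
Subtotal = $789.27; unrounded tax = $38.7776 → $38.78; total due = $828.05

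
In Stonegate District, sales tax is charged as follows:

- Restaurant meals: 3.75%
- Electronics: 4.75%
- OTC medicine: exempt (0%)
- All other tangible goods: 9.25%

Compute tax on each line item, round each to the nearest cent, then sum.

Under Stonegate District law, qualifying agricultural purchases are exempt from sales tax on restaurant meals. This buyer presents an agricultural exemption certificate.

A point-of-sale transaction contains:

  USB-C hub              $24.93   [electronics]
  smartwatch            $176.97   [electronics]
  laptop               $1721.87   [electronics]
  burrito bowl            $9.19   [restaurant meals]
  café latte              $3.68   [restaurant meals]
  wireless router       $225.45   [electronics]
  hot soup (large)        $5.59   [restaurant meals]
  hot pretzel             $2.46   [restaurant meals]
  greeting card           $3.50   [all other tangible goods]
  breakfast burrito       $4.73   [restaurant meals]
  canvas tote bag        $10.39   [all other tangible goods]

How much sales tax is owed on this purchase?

USB-C hub $24.93: electronics → 4.75% → $1.18
Smartwatch $176.97: electronics → 4.75% → $8.41
Laptop $1721.87: electronics → 4.75% → $81.79
Burrito bowl $9.19: restaurant meals, buyer-exempt → 0% → $0.00
Café latte $3.68: restaurant meals, buyer-exempt → 0% → $0.00
Wireless router $225.45: electronics → 4.75% → $10.71
Hot soup (large) $5.59: restaurant meals, buyer-exempt → 0% → $0.00
Hot pretzel $2.46: restaurant meals, buyer-exempt → 0% → $0.00
Greeting card $3.50: all other tangible goods → 9.25% → $0.32
Breakfast burrito $4.73: restaurant meals, buyer-exempt → 0% → $0.00
Canvas tote bag $10.39: all other tangible goods → 9.25% → $0.96
Total tax = $1.18 + $8.41 + $81.79 + $10.71 + $0.32 + $0.96 = $103.37

$103.37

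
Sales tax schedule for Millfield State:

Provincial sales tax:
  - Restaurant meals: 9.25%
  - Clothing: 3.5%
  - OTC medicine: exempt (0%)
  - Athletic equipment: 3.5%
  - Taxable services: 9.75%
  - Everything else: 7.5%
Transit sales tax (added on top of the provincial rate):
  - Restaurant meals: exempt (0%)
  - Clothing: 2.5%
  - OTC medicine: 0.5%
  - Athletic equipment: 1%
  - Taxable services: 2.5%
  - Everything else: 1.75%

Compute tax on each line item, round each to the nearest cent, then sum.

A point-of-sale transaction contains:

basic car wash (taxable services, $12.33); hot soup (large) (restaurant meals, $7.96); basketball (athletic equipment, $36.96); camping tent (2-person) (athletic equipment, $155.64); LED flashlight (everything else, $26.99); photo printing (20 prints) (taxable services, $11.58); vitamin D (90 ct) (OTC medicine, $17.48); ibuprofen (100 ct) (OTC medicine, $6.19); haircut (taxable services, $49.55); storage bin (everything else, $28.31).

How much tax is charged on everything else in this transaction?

LED flashlight $26.99: everything else → 7.5% + 1.75% transit = 9.25% → $2.50
Storage bin $28.31: everything else → 7.5% + 1.75% transit = 9.25% → $2.62
Tax on everything else = $2.50 + $2.62 = $5.12

$5.12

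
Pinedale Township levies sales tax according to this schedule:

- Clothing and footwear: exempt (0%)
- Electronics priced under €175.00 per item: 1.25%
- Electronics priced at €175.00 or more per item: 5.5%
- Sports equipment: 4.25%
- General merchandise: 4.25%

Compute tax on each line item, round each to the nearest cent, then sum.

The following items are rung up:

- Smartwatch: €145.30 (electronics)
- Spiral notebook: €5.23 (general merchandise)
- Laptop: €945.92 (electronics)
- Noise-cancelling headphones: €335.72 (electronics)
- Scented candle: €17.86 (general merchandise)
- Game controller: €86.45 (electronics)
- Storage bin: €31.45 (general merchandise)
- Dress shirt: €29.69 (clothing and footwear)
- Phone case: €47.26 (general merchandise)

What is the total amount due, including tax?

Smartwatch €145.30: electronics, under €175.00 → 1.25% → €1.82
Spiral notebook €5.23: general merchandise → 4.25% → €0.22
Laptop €945.92: electronics, €175.00 or more → 5.5% → €52.03
Noise-cancelling headphones €335.72: electronics, €175.00 or more → 5.5% → €18.46
Scented candle €17.86: general merchandise → 4.25% → €0.76
Game controller €86.45: electronics, under €175.00 → 1.25% → €1.08
Storage bin €31.45: general merchandise → 4.25% → €1.34
Dress shirt €29.69: clothing and footwear → 0% → €0.00
Phone case €47.26: general merchandise → 4.25% → €2.01
Subtotal = €1644.88; tax = €77.72; total due = €1722.60

€1722.60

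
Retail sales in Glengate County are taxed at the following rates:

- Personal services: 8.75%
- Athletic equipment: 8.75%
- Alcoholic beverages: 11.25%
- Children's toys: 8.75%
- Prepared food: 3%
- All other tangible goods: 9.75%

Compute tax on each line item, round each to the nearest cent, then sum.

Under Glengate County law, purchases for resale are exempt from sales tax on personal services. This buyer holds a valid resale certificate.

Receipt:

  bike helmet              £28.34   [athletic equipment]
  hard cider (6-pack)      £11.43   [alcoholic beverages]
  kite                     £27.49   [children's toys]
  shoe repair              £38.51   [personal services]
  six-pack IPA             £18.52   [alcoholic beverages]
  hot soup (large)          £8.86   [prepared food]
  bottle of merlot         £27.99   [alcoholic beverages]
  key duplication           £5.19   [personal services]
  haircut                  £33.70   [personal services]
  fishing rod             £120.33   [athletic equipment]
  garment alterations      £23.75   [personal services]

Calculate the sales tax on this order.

£22.21

Bike helmet £28.34: athletic equipment → 8.75% → £2.48
Hard cider (6-pack) £11.43: alcoholic beverages → 11.25% → £1.29
Kite £27.49: children's toys → 8.75% → £2.41
Shoe repair £38.51: personal services, buyer-exempt → 0% → £0.00
Six-pack IPA £18.52: alcoholic beverages → 11.25% → £2.08
Hot soup (large) £8.86: prepared food → 3% → £0.27
Bottle of merlot £27.99: alcoholic beverages → 11.25% → £3.15
Key duplication £5.19: personal services, buyer-exempt → 0% → £0.00
Haircut £33.70: personal services, buyer-exempt → 0% → £0.00
Fishing rod £120.33: athletic equipment → 8.75% → £10.53
Garment alterations £23.75: personal services, buyer-exempt → 0% → £0.00
Total tax = £2.48 + £1.29 + £2.41 + £2.08 + £0.27 + £3.15 + £10.53 = £22.21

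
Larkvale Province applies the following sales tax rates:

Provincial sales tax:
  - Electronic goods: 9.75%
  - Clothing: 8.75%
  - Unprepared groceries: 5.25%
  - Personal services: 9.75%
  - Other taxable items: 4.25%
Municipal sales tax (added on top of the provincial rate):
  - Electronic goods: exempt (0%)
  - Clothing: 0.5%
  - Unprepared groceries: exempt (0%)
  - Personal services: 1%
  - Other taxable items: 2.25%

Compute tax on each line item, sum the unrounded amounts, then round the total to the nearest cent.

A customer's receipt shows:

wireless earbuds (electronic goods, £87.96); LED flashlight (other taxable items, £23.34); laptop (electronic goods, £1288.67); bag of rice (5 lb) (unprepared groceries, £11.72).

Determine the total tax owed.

Wireless earbuds £87.96: electronic goods → 9.75% + 0% municipal = 9.75% → £8.5761
LED flashlight £23.34: other taxable items → 4.25% + 2.25% municipal = 6.5% → £1.5171
Laptop £1288.67: electronic goods → 9.75% + 0% municipal = 9.75% → £125.645325
Bag of rice (5 lb) £11.72: unprepared groceries → 5.25% + 0% municipal = 5.25% → £0.6153
Unrounded tax sum = £136.353825 → £136.35

£136.35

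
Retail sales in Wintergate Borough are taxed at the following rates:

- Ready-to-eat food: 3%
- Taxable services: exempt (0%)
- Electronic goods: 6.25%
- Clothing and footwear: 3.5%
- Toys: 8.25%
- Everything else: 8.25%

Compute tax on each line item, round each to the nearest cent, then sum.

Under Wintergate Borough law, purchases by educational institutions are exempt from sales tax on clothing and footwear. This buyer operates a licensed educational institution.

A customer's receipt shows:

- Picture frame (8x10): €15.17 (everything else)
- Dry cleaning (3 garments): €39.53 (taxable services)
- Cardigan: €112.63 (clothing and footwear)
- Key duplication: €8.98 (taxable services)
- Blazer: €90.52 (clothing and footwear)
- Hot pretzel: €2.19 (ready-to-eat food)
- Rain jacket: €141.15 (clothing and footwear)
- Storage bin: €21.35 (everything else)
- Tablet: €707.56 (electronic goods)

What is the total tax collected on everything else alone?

€3.01

Picture frame (8x10) €15.17: everything else → 8.25% → €1.25
Storage bin €21.35: everything else → 8.25% → €1.76
Tax on everything else = €1.25 + €1.76 = €3.01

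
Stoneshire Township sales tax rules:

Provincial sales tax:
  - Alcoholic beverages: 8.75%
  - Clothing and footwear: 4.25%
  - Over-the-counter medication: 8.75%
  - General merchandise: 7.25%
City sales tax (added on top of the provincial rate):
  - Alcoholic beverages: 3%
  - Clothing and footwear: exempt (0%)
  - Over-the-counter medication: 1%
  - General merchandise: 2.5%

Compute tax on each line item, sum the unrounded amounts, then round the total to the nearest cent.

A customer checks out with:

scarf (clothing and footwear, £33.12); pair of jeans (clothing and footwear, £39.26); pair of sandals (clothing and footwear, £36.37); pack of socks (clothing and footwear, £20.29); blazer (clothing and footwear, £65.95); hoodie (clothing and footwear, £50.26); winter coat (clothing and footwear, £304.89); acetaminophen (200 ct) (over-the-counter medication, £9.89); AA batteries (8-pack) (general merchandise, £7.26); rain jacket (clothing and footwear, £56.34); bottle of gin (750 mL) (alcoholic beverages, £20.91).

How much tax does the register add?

£29.90

Scarf £33.12: clothing and footwear → 4.25% + 0% city = 4.25% → £1.4076
Pair of jeans £39.26: clothing and footwear → 4.25% + 0% city = 4.25% → £1.66855
Pair of sandals £36.37: clothing and footwear → 4.25% + 0% city = 4.25% → £1.545725
Pack of socks £20.29: clothing and footwear → 4.25% + 0% city = 4.25% → £0.862325
Blazer £65.95: clothing and footwear → 4.25% + 0% city = 4.25% → £2.802875
Hoodie £50.26: clothing and footwear → 4.25% + 0% city = 4.25% → £2.13605
Winter coat £304.89: clothing and footwear → 4.25% + 0% city = 4.25% → £12.957825
Acetaminophen (200 ct) £9.89: over-the-counter medication → 8.75% + 1% city = 9.75% → £0.964275
AA batteries (8-pack) £7.26: general merchandise → 7.25% + 2.5% city = 9.75% → £0.70785
Rain jacket £56.34: clothing and footwear → 4.25% + 0% city = 4.25% → £2.39445
Bottle of gin (750 mL) £20.91: alcoholic beverages → 8.75% + 3% city = 11.75% → £2.456925
Unrounded tax sum = £29.90445 → £29.90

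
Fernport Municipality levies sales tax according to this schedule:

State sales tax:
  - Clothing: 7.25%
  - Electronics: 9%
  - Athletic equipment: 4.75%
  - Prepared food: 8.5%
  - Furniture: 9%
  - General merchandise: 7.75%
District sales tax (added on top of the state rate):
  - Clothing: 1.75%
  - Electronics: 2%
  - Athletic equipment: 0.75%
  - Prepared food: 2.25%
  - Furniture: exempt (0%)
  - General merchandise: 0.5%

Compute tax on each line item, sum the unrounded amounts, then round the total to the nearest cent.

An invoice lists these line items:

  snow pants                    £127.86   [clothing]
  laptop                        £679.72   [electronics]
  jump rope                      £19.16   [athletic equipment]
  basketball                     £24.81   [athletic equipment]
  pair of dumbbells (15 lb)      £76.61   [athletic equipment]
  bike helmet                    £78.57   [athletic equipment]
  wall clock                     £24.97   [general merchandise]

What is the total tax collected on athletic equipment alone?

£10.95

Jump rope £19.16: athletic equipment → 4.75% + 0.75% district = 5.5% → £1.0538
Basketball £24.81: athletic equipment → 4.75% + 0.75% district = 5.5% → £1.36455
Pair of dumbbells (15 lb) £76.61: athletic equipment → 4.75% + 0.75% district = 5.5% → £4.21355
Bike helmet £78.57: athletic equipment → 4.75% + 0.75% district = 5.5% → £4.32135
Tax on athletic equipment: unrounded sum = £10.95325 → £10.95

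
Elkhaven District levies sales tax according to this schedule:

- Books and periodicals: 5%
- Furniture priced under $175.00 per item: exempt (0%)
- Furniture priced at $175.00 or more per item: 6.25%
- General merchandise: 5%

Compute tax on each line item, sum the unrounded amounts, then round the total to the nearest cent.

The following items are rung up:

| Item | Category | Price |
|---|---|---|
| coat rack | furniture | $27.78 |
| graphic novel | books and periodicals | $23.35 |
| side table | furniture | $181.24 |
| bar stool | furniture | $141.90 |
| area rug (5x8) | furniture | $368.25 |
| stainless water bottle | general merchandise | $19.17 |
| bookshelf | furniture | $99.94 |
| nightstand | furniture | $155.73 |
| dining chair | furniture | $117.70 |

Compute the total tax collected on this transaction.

Coat rack $27.78: furniture, under $175.00 → 0% → $0.00
Graphic novel $23.35: books and periodicals → 5% → $1.1675
Side table $181.24: furniture, $175.00 or more → 6.25% → $11.3275
Bar stool $141.90: furniture, under $175.00 → 0% → $0.00
Area rug (5x8) $368.25: furniture, $175.00 or more → 6.25% → $23.015625
Stainless water bottle $19.17: general merchandise → 5% → $0.9585
Bookshelf $99.94: furniture, under $175.00 → 0% → $0.00
Nightstand $155.73: furniture, under $175.00 → 0% → $0.00
Dining chair $117.70: furniture, under $175.00 → 0% → $0.00
Unrounded tax sum = $36.469125 → $36.47

$36.47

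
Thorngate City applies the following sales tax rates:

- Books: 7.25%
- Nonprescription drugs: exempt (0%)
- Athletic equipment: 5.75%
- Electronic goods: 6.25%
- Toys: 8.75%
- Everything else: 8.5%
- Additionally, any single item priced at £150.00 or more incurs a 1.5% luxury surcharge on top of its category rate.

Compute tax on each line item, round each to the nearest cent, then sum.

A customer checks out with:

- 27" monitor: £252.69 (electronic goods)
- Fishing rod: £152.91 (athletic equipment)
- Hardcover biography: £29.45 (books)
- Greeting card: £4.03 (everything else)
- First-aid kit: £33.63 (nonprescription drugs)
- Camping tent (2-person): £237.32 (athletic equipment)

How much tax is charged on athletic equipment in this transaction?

Fishing rod £152.91: athletic equipment → 5.75% + 1.5% surcharge = 7.25% → £11.09
Camping tent (2-person) £237.32: athletic equipment → 5.75% + 1.5% surcharge = 7.25% → £17.21
Tax on athletic equipment = £11.09 + £17.21 = £28.30

£28.30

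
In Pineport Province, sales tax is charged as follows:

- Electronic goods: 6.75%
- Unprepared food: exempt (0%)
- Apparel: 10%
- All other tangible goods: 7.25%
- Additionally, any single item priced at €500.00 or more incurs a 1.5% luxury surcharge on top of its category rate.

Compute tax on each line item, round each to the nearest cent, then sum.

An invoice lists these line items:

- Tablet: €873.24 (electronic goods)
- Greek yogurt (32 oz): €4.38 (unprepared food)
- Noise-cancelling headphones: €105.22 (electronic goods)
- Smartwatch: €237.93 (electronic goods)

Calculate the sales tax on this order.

Tablet €873.24: electronic goods → 6.75% + 1.5% surcharge = 8.25% → €72.04
Greek yogurt (32 oz) €4.38: unprepared food → 0% → €0.00
Noise-cancelling headphones €105.22: electronic goods → 6.75% → €7.10
Smartwatch €237.93: electronic goods → 6.75% → €16.06
Total tax = €72.04 + €7.10 + €16.06 = €95.20

€95.20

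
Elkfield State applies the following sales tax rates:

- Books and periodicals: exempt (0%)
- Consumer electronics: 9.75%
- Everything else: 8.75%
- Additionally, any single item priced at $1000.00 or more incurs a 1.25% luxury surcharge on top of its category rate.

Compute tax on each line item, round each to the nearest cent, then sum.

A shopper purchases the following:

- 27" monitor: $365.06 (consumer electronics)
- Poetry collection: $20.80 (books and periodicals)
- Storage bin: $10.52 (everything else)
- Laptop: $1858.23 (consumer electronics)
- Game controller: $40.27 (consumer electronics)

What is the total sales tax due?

$244.85

27" monitor $365.06: consumer electronics → 9.75% → $35.59
Poetry collection $20.80: books and periodicals → 0% → $0.00
Storage bin $10.52: everything else → 8.75% → $0.92
Laptop $1858.23: consumer electronics → 9.75% + 1.25% surcharge = 11% → $204.41
Game controller $40.27: consumer electronics → 9.75% → $3.93
Total tax = $35.59 + $0.92 + $204.41 + $3.93 = $244.85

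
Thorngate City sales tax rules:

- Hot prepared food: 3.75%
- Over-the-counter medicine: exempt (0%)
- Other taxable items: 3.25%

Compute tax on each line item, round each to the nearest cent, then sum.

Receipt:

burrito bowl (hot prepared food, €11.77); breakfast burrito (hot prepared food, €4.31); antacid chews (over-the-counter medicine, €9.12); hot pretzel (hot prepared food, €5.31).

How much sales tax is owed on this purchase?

Burrito bowl €11.77: hot prepared food → 3.75% → €0.44
Breakfast burrito €4.31: hot prepared food → 3.75% → €0.16
Antacid chews €9.12: over-the-counter medicine → 0% → €0.00
Hot pretzel €5.31: hot prepared food → 3.75% → €0.20
Total tax = €0.44 + €0.16 + €0.20 = €0.80

€0.80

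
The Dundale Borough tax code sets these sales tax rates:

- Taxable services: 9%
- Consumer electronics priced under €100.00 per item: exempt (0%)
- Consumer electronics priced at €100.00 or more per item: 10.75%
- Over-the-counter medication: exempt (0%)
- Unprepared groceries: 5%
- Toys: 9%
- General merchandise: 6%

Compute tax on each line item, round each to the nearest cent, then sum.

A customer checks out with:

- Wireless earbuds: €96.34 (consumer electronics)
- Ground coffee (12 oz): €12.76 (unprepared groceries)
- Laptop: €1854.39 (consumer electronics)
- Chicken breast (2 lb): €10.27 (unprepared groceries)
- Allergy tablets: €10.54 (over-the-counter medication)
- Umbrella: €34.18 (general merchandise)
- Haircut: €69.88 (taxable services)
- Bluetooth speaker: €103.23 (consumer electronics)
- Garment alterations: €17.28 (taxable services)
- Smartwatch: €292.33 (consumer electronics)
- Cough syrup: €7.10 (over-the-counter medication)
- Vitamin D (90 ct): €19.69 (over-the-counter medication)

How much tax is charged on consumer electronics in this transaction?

€241.88

Wireless earbuds €96.34: consumer electronics, under €100.00 → 0% → €0.00
Laptop €1854.39: consumer electronics, €100.00 or more → 10.75% → €199.35
Bluetooth speaker €103.23: consumer electronics, €100.00 or more → 10.75% → €11.10
Smartwatch €292.33: consumer electronics, €100.00 or more → 10.75% → €31.43
Tax on consumer electronics = €0.00 + €199.35 + €11.10 + €31.43 = €241.88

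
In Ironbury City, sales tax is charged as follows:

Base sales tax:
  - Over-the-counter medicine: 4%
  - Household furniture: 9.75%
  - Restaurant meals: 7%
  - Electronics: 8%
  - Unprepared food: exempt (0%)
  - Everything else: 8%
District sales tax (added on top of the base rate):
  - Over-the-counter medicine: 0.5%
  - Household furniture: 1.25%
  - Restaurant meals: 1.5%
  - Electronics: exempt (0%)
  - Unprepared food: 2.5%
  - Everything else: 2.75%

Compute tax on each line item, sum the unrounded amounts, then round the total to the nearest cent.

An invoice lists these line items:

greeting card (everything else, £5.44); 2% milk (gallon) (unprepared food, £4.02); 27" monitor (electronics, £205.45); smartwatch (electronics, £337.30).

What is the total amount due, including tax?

Greeting card £5.44: everything else → 8% + 2.75% district = 10.75% → £0.5848
2% milk (gallon) £4.02: unprepared food → 0% + 2.5% district = 2.5% → £0.1005
27" monitor £205.45: electronics → 8% + 0% district = 8% → £16.436
Smartwatch £337.30: electronics → 8% + 0% district = 8% → £26.984
Subtotal = £552.21; unrounded tax = £44.1053 → £44.11; total due = £596.32

£596.32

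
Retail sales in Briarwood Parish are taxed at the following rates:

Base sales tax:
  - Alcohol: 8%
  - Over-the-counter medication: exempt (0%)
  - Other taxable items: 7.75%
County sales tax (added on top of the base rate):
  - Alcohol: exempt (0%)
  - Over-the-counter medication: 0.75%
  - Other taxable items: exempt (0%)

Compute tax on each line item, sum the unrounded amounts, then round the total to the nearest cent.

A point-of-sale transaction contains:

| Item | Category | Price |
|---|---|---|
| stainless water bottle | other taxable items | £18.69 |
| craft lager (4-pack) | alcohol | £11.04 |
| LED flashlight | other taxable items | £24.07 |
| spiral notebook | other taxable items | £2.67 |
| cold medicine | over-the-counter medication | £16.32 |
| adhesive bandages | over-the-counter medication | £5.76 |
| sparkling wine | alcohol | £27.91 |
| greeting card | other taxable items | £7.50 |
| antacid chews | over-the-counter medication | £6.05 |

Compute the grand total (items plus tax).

£127.44

Stainless water bottle £18.69: other taxable items → 7.75% + 0% county = 7.75% → £1.448475
Craft lager (4-pack) £11.04: alcohol → 8% + 0% county = 8% → £0.8832
LED flashlight £24.07: other taxable items → 7.75% + 0% county = 7.75% → £1.865425
Spiral notebook £2.67: other taxable items → 7.75% + 0% county = 7.75% → £0.206925
Cold medicine £16.32: over-the-counter medication → 0% + 0.75% county = 0.75% → £0.1224
Adhesive bandages £5.76: over-the-counter medication → 0% + 0.75% county = 0.75% → £0.0432
Sparkling wine £27.91: alcohol → 8% + 0% county = 8% → £2.2328
Greeting card £7.50: other taxable items → 7.75% + 0% county = 7.75% → £0.58125
Antacid chews £6.05: over-the-counter medication → 0% + 0.75% county = 0.75% → £0.045375
Subtotal = £120.01; unrounded tax = £7.42905 → £7.43; total due = £127.44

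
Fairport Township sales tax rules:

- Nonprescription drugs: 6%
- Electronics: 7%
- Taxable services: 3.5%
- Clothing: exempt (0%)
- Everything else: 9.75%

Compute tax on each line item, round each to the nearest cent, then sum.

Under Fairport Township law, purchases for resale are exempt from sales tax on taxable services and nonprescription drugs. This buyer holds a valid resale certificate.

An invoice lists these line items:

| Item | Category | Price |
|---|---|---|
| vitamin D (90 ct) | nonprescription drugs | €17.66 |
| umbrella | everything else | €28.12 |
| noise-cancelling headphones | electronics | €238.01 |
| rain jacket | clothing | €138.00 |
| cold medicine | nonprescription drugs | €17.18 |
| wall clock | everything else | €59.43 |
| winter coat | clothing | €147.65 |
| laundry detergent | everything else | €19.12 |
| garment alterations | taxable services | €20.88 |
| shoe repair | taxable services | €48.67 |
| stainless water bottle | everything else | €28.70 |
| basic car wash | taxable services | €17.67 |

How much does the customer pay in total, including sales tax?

Vitamin D (90 ct) €17.66: nonprescription drugs, buyer-exempt → 0% → €0.00
Umbrella €28.12: everything else → 9.75% → €2.74
Noise-cancelling headphones €238.01: electronics → 7% → €16.66
Rain jacket €138.00: clothing → 0% → €0.00
Cold medicine €17.18: nonprescription drugs, buyer-exempt → 0% → €0.00
Wall clock €59.43: everything else → 9.75% → €5.79
Winter coat €147.65: clothing → 0% → €0.00
Laundry detergent €19.12: everything else → 9.75% → €1.86
Garment alterations €20.88: taxable services, buyer-exempt → 0% → €0.00
Shoe repair €48.67: taxable services, buyer-exempt → 0% → €0.00
Stainless water bottle €28.70: everything else → 9.75% → €2.80
Basic car wash €17.67: taxable services, buyer-exempt → 0% → €0.00
Subtotal = €781.09; tax = €29.85; total due = €810.94

€810.94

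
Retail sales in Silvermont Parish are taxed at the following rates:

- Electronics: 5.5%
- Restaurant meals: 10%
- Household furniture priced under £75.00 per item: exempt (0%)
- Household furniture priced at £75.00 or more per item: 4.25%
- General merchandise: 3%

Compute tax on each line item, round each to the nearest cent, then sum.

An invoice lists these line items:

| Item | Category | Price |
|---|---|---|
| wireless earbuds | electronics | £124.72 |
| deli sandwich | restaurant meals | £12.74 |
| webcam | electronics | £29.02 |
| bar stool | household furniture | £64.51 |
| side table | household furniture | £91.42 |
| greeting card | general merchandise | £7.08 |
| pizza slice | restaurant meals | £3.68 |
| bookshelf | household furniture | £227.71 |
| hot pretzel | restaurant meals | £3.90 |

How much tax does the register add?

£24.27

Wireless earbuds £124.72: electronics → 5.5% → £6.86
Deli sandwich £12.74: restaurant meals → 10% → £1.27
Webcam £29.02: electronics → 5.5% → £1.60
Bar stool £64.51: household furniture, under £75.00 → 0% → £0.00
Side table £91.42: household furniture, £75.00 or more → 4.25% → £3.89
Greeting card £7.08: general merchandise → 3% → £0.21
Pizza slice £3.68: restaurant meals → 10% → £0.37
Bookshelf £227.71: household furniture, £75.00 or more → 4.25% → £9.68
Hot pretzel £3.90: restaurant meals → 10% → £0.39
Total tax = £6.86 + £1.27 + £1.60 + £3.89 + £0.21 + £0.37 + £9.68 + £0.39 = £24.27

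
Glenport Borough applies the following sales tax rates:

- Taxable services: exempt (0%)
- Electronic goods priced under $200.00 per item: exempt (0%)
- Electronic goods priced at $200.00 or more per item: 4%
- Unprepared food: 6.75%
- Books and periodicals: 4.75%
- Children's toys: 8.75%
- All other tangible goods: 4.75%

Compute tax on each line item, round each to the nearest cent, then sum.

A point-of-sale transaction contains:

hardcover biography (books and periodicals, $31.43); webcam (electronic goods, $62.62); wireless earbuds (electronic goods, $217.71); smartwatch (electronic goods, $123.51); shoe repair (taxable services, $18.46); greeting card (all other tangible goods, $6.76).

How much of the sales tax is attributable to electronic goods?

$8.71

Webcam $62.62: electronic goods, under $200.00 → 0% → $0.00
Wireless earbuds $217.71: electronic goods, $200.00 or more → 4% → $8.71
Smartwatch $123.51: electronic goods, under $200.00 → 0% → $0.00
Tax on electronic goods = $0.00 + $8.71 + $0.00 = $8.71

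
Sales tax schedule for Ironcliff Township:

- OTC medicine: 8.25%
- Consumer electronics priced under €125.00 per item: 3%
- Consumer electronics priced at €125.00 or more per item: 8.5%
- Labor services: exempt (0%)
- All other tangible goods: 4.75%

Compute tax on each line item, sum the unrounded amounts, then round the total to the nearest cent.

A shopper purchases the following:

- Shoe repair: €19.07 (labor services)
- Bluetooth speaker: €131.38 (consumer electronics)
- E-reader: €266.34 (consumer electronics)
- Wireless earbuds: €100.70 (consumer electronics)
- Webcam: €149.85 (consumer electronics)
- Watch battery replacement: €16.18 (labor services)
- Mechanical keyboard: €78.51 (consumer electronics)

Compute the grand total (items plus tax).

Shoe repair €19.07: labor services → 0% → €0.00
Bluetooth speaker €131.38: consumer electronics, €125.00 or more → 8.5% → €11.1673
E-reader €266.34: consumer electronics, €125.00 or more → 8.5% → €22.6389
Wireless earbuds €100.70: consumer electronics, under €125.00 → 3% → €3.021
Webcam €149.85: consumer electronics, €125.00 or more → 8.5% → €12.73725
Watch battery replacement €16.18: labor services → 0% → €0.00
Mechanical keyboard €78.51: consumer electronics, under €125.00 → 3% → €2.3553
Subtotal = €762.03; unrounded tax = €51.91975 → €51.92; total due = €813.95

€813.95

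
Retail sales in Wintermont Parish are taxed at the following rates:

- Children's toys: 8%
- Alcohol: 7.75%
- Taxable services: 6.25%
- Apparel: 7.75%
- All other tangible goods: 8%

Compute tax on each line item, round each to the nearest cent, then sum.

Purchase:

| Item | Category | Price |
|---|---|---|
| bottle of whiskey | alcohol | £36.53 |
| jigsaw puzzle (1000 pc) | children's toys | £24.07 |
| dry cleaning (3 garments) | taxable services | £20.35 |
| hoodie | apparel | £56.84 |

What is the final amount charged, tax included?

Bottle of whiskey £36.53: alcohol → 7.75% → £2.83
Jigsaw puzzle (1000 pc) £24.07: children's toys → 8% → £1.93
Dry cleaning (3 garments) £20.35: taxable services → 6.25% → £1.27
Hoodie £56.84: apparel → 7.75% → £4.41
Subtotal = £137.79; tax = £10.44; total due = £148.23

£148.23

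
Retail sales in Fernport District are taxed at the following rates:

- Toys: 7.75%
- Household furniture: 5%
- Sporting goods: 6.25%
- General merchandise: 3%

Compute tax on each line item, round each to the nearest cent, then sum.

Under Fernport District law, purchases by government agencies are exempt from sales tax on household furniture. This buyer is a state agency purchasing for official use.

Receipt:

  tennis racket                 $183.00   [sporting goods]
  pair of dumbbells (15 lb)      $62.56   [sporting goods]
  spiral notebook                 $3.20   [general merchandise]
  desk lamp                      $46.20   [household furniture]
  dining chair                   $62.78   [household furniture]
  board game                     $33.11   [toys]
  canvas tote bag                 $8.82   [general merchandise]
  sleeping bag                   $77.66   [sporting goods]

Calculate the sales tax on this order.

Tennis racket $183.00: sporting goods → 6.25% → $11.44
Pair of dumbbells (15 lb) $62.56: sporting goods → 6.25% → $3.91
Spiral notebook $3.20: general merchandise → 3% → $0.10
Desk lamp $46.20: household furniture, buyer-exempt → 0% → $0.00
Dining chair $62.78: household furniture, buyer-exempt → 0% → $0.00
Board game $33.11: toys → 7.75% → $2.57
Canvas tote bag $8.82: general merchandise → 3% → $0.26
Sleeping bag $77.66: sporting goods → 6.25% → $4.85
Total tax = $11.44 + $3.91 + $0.10 + $2.57 + $0.26 + $4.85 = $23.13

$23.13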